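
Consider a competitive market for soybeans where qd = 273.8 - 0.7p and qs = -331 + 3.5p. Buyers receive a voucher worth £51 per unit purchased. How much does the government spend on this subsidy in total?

Government cost = £10340.25

Pre-subsidy: 273.8 - 0.7p = -331 + 3.5p gives p* = 144, q* = 173.
With the rebate, buyers effectively pay pb = ps − 51, where ps is the price sellers receive.
Demand in terms of ps becomes qd = 273.8 − 0.7(ps − 51) = 309.5 - 0.7ps. Setting this equal to supply: 309.5 - 0.7ps = -331 + 3.5ps, so ps = 152.5.
Buyers pay pb = 152.5 − 51 = 101.5; q' = -331 + 3.5·152.5 = 202.75.
Government outlay = subsidy × quantity = 51 × 202.75 = 10340.25.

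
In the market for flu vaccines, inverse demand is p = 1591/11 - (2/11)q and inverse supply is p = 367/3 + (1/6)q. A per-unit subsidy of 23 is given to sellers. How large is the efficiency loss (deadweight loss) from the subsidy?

Pre-subsidy: 1591/11 - (2/11)q = 367/3 + (1/6)q gives q* = 64 and p* = 133.
With the subsidy, sellers receive ps = pb + 23 for each unit, where pb is the price buyers pay.
On the curves, pb = 1591/11 - (2/11)q and ps = 367/3 + (1/6)q; the wedge ps − pb = 23 gives 367/3 + (1/6)q − (1591/11 - (2/11)q) = 23, so q' = 130.
Then pb = 1591/11 − (2/11)·130 = 121 and ps = 367/3 + (1/6)·130 = 144.
The subsidy expands output by 130 − 64 = 66 past the efficient level; on those units the gap between marginal cost and willingness to pay runs from 0 up to 23.
DWL = ½ × 23 × 66 = 759.

Deadweight loss = 759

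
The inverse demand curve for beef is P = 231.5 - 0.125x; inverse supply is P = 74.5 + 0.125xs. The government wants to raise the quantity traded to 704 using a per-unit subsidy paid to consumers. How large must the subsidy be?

At x = 704, from the demand curve buyers pay Pb = 231.5 − 0.125·704 = 143.5; from the supply curve sellers need Ps = 74.5 + 0.125·704 = 162.5.
The subsidy must fill the gap: s = Ps − Pb = 162.5 − 143.5 = 19.

Required subsidy s = 19 per unit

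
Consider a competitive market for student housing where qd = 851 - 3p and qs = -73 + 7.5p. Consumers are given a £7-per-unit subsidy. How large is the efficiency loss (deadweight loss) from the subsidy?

Pre-subsidy: 851 - 3p = -73 + 7.5p gives p* = 88, q* = 587.
With the rebate, buyers effectively pay pb = ps − 7, where ps is the price sellers receive.
Demand in terms of ps becomes qd = 851 − 3(ps − 7) = 872 - 3ps. Setting this equal to supply: 872 - 3ps = -73 + 7.5ps, so ps = 90.
Buyers pay pb = 90 − 7 = 83; q' = -73 + 7.5·90 = 602.
The subsidy expands output by 602 − 587 = 15 past the efficient level; on those units the gap between marginal cost and willingness to pay runs from 0 up to 7.
DWL = ½ × 7 × 15 = 52.5.

Deadweight loss = £52.5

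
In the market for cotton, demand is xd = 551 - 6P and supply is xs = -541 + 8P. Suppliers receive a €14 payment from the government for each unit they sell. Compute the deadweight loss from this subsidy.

Deadweight loss = €336

Pre-subsidy: 551 - 6P = -541 + 8P gives P* = 78, x* = 83.
With the subsidy, sellers receive Ps = Pb + 14 for each unit, where Pb is the price buyers pay.
Supply in terms of Pb becomes xs = -541 + 8(Pb + 14) = -429 + 8Pb. Setting this equal to demand: 551 - 6Pb = -429 + 8Pb, so Pb = 70.
Sellers receive Ps = 70 + 14 = 84; x' = 551 − 6·70 = 131.
The subsidy expands output by 131 − 83 = 48 past the efficient level; on those units the gap between marginal cost and willingness to pay runs from 0 up to 14.
DWL = ½ × 14 × 48 = 336.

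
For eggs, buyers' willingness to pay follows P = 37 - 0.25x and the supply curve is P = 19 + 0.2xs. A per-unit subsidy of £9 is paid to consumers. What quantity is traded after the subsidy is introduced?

Pre-subsidy: 37 - 0.25x = 19 + 0.2x gives x* = 40 and P* = 27.
With the rebate, buyers effectively pay Pb = Ps − 9, where Ps is the price sellers receive.
On the curves, Pb = 37 - 0.25x and Ps = 19 + 0.2x; the wedge Ps − Pb = 9 gives 19 + 0.2x − (37 - 0.25x) = 9, so x' = 60.
Then Pb = 37 − 0.25·60 = 22 and Ps = 19 + 0.2·60 = 31.

x' = 60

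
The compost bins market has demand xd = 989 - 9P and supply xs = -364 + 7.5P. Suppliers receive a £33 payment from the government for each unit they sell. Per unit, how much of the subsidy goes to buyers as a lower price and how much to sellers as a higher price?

Pre-subsidy: 989 - 9P = -364 + 7.5P gives P* = 82, x* = 251.
With the subsidy, sellers receive Ps = Pb + 33 for each unit, where Pb is the price buyers pay.
Supply in terms of Pb becomes xs = -364 + 7.5(Pb + 33) = -116.5 + 7.5Pb. Setting this equal to demand: 989 - 9Pb = -116.5 + 7.5Pb, so Pb = 67.
Sellers receive Ps = 67 + 33 = 100; x' = 989 − 9·67 = 386.
Buyers' price falls by P* − Pb = 82 − 67 = 15; sellers' price rises by Ps − P* = 100 − 82 = 18.

Buyers gain £15 per unit; sellers gain £18 per unit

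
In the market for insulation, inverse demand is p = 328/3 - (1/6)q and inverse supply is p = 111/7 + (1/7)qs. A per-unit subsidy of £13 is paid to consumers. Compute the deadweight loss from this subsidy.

Pre-subsidy: 328/3 - (1/6)q = 111/7 + (1/7)q gives q* = 302 and p* = 59.
With the rebate, buyers effectively pay pb = ps − 13, where ps is the price sellers receive.
On the curves, pb = 328/3 - (1/6)q and ps = 111/7 + (1/7)q; the wedge ps − pb = 13 gives 111/7 + (1/7)q − (328/3 - (1/6)q) = 13, so q' = 344.
Then pb = 328/3 − (1/6)·344 = 52 and ps = 111/7 + (1/7)·344 = 65.
The subsidy expands output by 344 − 302 = 42 past the efficient level; on those units the gap between marginal cost and willingness to pay runs from 0 up to 13.
DWL = ½ × 13 × 42 = 273.

Deadweight loss = £273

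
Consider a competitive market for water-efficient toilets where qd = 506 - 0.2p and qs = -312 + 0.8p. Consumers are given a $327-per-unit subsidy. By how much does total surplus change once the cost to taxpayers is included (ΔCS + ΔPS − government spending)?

Pre-subsidy: 506 - 0.2p = -312 + 0.8p gives p* = 818, q* = 342.4.
With the rebate, buyers effectively pay pb = ps − 327, where ps is the price sellers receive.
Demand in terms of ps becomes qd = 506 − 0.2(ps − 327) = 571.4 - 0.2ps. Setting this equal to supply: 571.4 - 0.2ps = -312 + 0.8ps, so ps = 883.4.
Buyers pay pb = 883.4 − 327 = 556.4; q' = -312 + 0.8·883.4 = 394.72.
ΔCS = ½(342.4 + 394.72)(818 − 556.4) = 96415.296; ΔPS = ½(342.4 + 394.72)(883.4 − 818) = 24103.824.
Government spending = 327 × 394.72 = 129073.44.
Net change = 96415.296 + 24103.824 − 129073.44 = -8554.32. The loss equals the DWL triangle ½·327·52.32.

Net change in total surplus = -$8554.32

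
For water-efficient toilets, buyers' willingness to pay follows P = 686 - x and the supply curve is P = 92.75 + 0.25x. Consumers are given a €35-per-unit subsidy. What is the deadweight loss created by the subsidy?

Deadweight loss = €490

Pre-subsidy: 686 - x = 92.75 + 0.25x gives x* = 474.6 and P* = 211.4.
With the rebate, buyers effectively pay Pb = Ps − 35, where Ps is the price sellers receive.
On the curves, Pb = 686 - x and Ps = 92.75 + 0.25x; the wedge Ps − Pb = 35 gives 92.75 + 0.25x − (686 - x) = 35, so x' = 502.6.
Then Pb = 686 − 1·502.6 = 183.4 and Ps = 92.75 + 0.25·502.6 = 218.4.
The subsidy expands output by 502.6 − 474.6 = 28 past the efficient level; on those units the gap between marginal cost and willingness to pay runs from 0 up to 35.
DWL = ½ × 35 × 28 = 490.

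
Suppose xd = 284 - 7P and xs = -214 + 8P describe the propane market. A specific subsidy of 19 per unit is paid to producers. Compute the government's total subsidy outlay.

Pre-subsidy: 284 - 7P = -214 + 8P gives P* = 33.2, x* = 51.6.
With the subsidy, sellers receive Ps = Pb + 19 for each unit, where Pb is the price buyers pay.
Supply in terms of Pb becomes xs = -214 + 8(Pb + 19) = -62 + 8Pb. Setting this equal to demand: 284 - 7Pb = -62 + 8Pb, so Pb = 346/15.
Sellers receive Ps = 346/15 + 19 = 631/15; x' = 284 − 7·(346/15) = 1838/15.
Government outlay = subsidy × quantity = 19 × 1838/15 = 34922/15.

Government cost = 34922/15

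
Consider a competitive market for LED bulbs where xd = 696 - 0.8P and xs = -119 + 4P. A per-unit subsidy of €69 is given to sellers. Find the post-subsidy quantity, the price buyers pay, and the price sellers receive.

x' = 3637/6; buyers pay 2695/24; sellers receive 4351/24

Pre-subsidy: 696 - 0.8P = -119 + 4P gives P* = 4075/24, x* = 3361/6.
With the subsidy, sellers receive Ps = Pb + 69 for each unit, where Pb is the price buyers pay.
Supply in terms of Pb becomes xs = -119 + 4(Pb + 69) = 157 + 4Pb. Setting this equal to demand: 696 - 0.8Pb = 157 + 4Pb, so Pb = 2695/24.
Sellers receive Ps = 2695/24 + 69 = 4351/24; x' = 696 − 0.8·(2695/24) = 3637/6.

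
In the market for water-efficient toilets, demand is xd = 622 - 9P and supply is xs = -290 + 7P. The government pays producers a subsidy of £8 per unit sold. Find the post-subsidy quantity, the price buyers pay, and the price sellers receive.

x' = 140.5; buyers pay £53.5; sellers receive £61.5

Pre-subsidy: 622 - 9P = -290 + 7P gives P* = 57, x* = 109.
With the subsidy, sellers receive Ps = Pb + 8 for each unit, where Pb is the price buyers pay.
Supply in terms of Pb becomes xs = -290 + 7(Pb + 8) = -234 + 7Pb. Setting this equal to demand: 622 - 9Pb = -234 + 7Pb, so Pb = 53.5.
Sellers receive Ps = 53.5 + 8 = 61.5; x' = 622 − 9·53.5 = 140.5.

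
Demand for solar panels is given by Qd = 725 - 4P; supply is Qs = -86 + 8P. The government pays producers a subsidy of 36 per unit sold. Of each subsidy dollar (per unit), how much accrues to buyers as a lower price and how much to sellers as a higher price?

Buyers gain 24 per unit; sellers gain 12 per unit

Pre-subsidy: 725 - 4P = -86 + 8P gives P* = 811/12, Q* = 1364/3.
With the subsidy, sellers receive Ps = Pb + 36 for each unit, where Pb is the price buyers pay.
Supply in terms of Pb becomes Qs = -86 + 8(Pb + 36) = 202 + 8Pb. Setting this equal to demand: 725 - 4Pb = 202 + 8Pb, so Pb = 523/12.
Sellers receive Ps = 523/12 + 36 = 955/12; Q' = 725 − 4·(523/12) = 1652/3.
Buyers' price falls by P* − Pb = 811/12 − 523/12 = 24; sellers' price rises by Ps − P* = 955/12 − 811/12 = 12.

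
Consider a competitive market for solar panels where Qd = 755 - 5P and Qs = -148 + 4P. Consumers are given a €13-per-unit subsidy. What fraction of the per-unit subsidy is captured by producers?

Producer share = 5/9

Pre-subsidy: 755 - 5P = -148 + 4P gives P* = 301/3, Q* = 760/3.
With the rebate, buyers effectively pay Pb = Ps − 13, where Ps is the price sellers receive.
Demand in terms of Ps becomes Qd = 755 − 5(Ps − 13) = 820 - 5Ps. Setting this equal to supply: 820 - 5Ps = -148 + 4Ps, so Ps = 968/9.
Buyers pay Pb = 968/9 − 13 = 851/9; Q' = -148 + 4·(968/9) = 2540/9.
Buyers' price falls by P* − Pb = 301/3 − 851/9 = 52/9; sellers' price rises by Ps − P* = 968/9 − 301/3 = 65/9.
So producers capture (65/9)/13 = 5/9 of each unit of subsidy.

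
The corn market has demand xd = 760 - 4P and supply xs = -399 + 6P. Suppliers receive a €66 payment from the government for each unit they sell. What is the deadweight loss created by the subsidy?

Deadweight loss = €5227.2

Pre-subsidy: 760 - 4P = -399 + 6P gives P* = 115.9, x* = 296.4.
With the subsidy, sellers receive Ps = Pb + 66 for each unit, where Pb is the price buyers pay.
Supply in terms of Pb becomes xs = -399 + 6(Pb + 66) = -3 + 6Pb. Setting this equal to demand: 760 - 4Pb = -3 + 6Pb, so Pb = 76.3.
Sellers receive Ps = 76.3 + 66 = 142.3; x' = 760 − 4·76.3 = 454.8.
The subsidy expands output by 454.8 − 296.4 = 158.4 past the efficient level; on those units the gap between marginal cost and willingness to pay runs from 0 up to 66.
DWL = ½ × 66 × 158.4 = 5227.2.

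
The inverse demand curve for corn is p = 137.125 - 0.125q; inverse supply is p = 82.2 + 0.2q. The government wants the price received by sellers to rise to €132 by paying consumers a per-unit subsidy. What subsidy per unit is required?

At a seller price of 132, quantity supplied is -411 + 5·132 = 249.
Buyers absorb 249 only when they pay pb = 137.125 − 0.125·249 = 106.
s = ps − pb = 132 − 106 = 26.

Required subsidy s = €26 per unit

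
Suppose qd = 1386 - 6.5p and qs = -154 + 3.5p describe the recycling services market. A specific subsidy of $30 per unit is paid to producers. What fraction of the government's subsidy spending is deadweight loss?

DWL / government spending = 39/518

Pre-subsidy: 1386 - 6.5p = -154 + 3.5p gives p* = 154, q* = 385.
With the subsidy, sellers receive ps = pb + 30 for each unit, where pb is the price buyers pay.
Supply in terms of pb becomes qs = -154 + 3.5(pb + 30) = -49 + 3.5pb. Setting this equal to demand: 1386 - 6.5pb = -49 + 3.5pb, so pb = 143.5.
Sellers receive ps = 143.5 + 30 = 173.5; q' = 1386 − 6.5·143.5 = 453.25.
ΔCS = ½(385 + 453.25)(154 − 143.5) = 4400.8125; ΔPS = ½(385 + 453.25)(173.5 − 154) = 8172.9375.
Government spending = 30 × 453.25 = 13597.5.
DWL = ½ × 30 × (453.25 − 385) = 1023.75; fraction = 1023.75 / 13597.5 = 39/518.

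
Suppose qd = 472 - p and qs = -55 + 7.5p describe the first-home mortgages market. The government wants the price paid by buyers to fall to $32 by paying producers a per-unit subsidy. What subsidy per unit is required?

Required subsidy s = $34 per unit

At a buyer price of 32, quantity demanded is 472 − 1·32 = 440.
Sellers supply 440 only when they receive ps with -55 + 7.5·ps = 440, i.e. ps = 66.
s = ps − pb = 66 − 32 = 34.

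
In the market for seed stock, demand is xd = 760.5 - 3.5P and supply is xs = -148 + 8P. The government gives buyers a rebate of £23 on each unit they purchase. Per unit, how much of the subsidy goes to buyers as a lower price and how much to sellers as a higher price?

Buyers gain £16 per unit; sellers gain £7 per unit

Pre-subsidy: 760.5 - 3.5P = -148 + 8P gives P* = 79, x* = 484.
With the rebate, buyers effectively pay Pb = Ps − 23, where Ps is the price sellers receive.
Demand in terms of Ps becomes xd = 760.5 − 3.5(Ps − 23) = 841 - 3.5Ps. Setting this equal to supply: 841 - 3.5Ps = -148 + 8Ps, so Ps = 86.
Buyers pay Pb = 86 − 23 = 63; x' = -148 + 8·86 = 540.
Buyers' price falls by P* − Pb = 79 − 63 = 16; sellers' price rises by Ps − P* = 86 − 79 = 7.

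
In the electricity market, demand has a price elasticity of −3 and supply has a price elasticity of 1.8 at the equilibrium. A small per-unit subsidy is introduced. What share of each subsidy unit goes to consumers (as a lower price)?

Consumer share = 0.375

For a small subsidy around the equilibrium, the benefit split depends on the relative slopes, which at a point are proportional to the elasticities.
Buyer share = εs/(εs + |εd|) = 1.8/(1.8 + 3) = 0.375; seller share = |εd|/(εs + |εd|) = 0.625.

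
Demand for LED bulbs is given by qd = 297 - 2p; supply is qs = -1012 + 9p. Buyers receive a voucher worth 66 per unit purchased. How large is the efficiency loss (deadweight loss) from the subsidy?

Deadweight loss = 3564

Pre-subsidy: 297 - 2p = -1012 + 9p gives p* = 119, q* = 59.
With the rebate, buyers effectively pay pb = ps − 66, where ps is the price sellers receive.
Demand in terms of ps becomes qd = 297 − 2(ps − 66) = 429 - 2ps. Setting this equal to supply: 429 - 2ps = -1012 + 9ps, so ps = 131.
Buyers pay pb = 131 − 66 = 65; q' = -1012 + 9·131 = 167.
The subsidy expands output by 167 − 59 = 108 past the efficient level; on those units the gap between marginal cost and willingness to pay runs from 0 up to 66.
DWL = ½ × 66 × 108 = 3564.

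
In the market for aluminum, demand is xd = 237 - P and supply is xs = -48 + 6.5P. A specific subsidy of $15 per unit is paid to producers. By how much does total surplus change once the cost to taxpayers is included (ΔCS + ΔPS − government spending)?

Pre-subsidy: 237 - P = -48 + 6.5P gives P* = 38, x* = 199.
With the subsidy, sellers receive Ps = Pb + 15 for each unit, where Pb is the price buyers pay.
Supply in terms of Pb becomes xs = -48 + 6.5(Pb + 15) = 49.5 + 6.5Pb. Setting this equal to demand: 237 - Pb = 49.5 + 6.5Pb, so Pb = 25.
Sellers receive Ps = 25 + 15 = 40; x' = 237 − 1·25 = 212.
ΔCS = ½(199 + 212)(38 − 25) = 2671.5; ΔPS = ½(199 + 212)(40 − 38) = 411.
Government spending = 15 × 212 = 3180.
Net change = 2671.5 + 411 − 3180 = -97.5. The loss equals the DWL triangle ½·15·13.

Net change in total surplus = -$97.5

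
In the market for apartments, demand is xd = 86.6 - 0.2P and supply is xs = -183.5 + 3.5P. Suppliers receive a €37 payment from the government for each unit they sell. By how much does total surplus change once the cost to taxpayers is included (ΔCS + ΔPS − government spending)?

Net change in total surplus = -€129.5

Pre-subsidy: 86.6 - 0.2P = -183.5 + 3.5P gives P* = 73, x* = 72.
With the subsidy, sellers receive Ps = Pb + 37 for each unit, where Pb is the price buyers pay.
Supply in terms of Pb becomes xs = -183.5 + 3.5(Pb + 37) = -54 + 3.5Pb. Setting this equal to demand: 86.6 - 0.2Pb = -54 + 3.5Pb, so Pb = 38.
Sellers receive Ps = 38 + 37 = 75; x' = 86.6 − 0.2·38 = 79.
ΔCS = ½(72 + 79)(73 − 38) = 2642.5; ΔPS = ½(72 + 79)(75 − 73) = 151.
Government spending = 37 × 79 = 2923.
Net change = 2642.5 + 151 − 2923 = -129.5. The loss equals the DWL triangle ½·37·7.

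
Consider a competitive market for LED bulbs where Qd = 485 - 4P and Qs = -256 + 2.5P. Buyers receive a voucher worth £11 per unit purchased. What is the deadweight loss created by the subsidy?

Pre-subsidy: 485 - 4P = -256 + 2.5P gives P* = 114, Q* = 29.
With the rebate, buyers effectively pay Pb = Ps − 11, where Ps is the price sellers receive.
Demand in terms of Ps becomes Qd = 485 − 4(Ps − 11) = 529 - 4Ps. Setting this equal to supply: 529 - 4Ps = -256 + 2.5Ps, so Ps = 1570/13.
Buyers pay Pb = 1570/13 − 11 = 1427/13; Q' = -256 + 2.5·(1570/13) = 597/13.
The subsidy expands output by 597/13 − 29 = 220/13 past the efficient level; on those units the gap between marginal cost and willingness to pay runs from 0 up to 11.
DWL = ½ × 11 × 220/13 = 1210/13.

Deadweight loss = 1210/13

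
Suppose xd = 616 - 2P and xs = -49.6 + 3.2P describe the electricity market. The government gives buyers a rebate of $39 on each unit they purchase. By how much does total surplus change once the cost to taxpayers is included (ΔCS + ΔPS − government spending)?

Pre-subsidy: 616 - 2P = -49.6 + 3.2P gives P* = 128, x* = 360.
With the rebate, buyers effectively pay Pb = Ps − 39, where Ps is the price sellers receive.
Demand in terms of Ps becomes xd = 616 − 2(Ps − 39) = 694 - 2Ps. Setting this equal to supply: 694 - 2Ps = -49.6 + 3.2Ps, so Ps = 143.
Buyers pay Pb = 143 − 39 = 104; x' = -49.6 + 3.2·143 = 408.
ΔCS = ½(360 + 408)(128 − 104) = 9216; ΔPS = ½(360 + 408)(143 − 128) = 5760.
Government spending = 39 × 408 = 15912.
Net change = 9216 + 5760 − 15912 = -936. The loss equals the DWL triangle ½·39·48.

Net change in total surplus = -$936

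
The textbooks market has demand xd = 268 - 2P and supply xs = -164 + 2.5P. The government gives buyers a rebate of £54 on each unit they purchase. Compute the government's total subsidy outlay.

Government cost = £7344

Pre-subsidy: 268 - 2P = -164 + 2.5P gives P* = 96, x* = 76.
With the rebate, buyers effectively pay Pb = Ps − 54, where Ps is the price sellers receive.
Demand in terms of Ps becomes xd = 268 − 2(Ps − 54) = 376 - 2Ps. Setting this equal to supply: 376 - 2Ps = -164 + 2.5Ps, so Ps = 120.
Buyers pay Pb = 120 − 54 = 66; x' = -164 + 2.5·120 = 136.
Government outlay = subsidy × quantity = 54 × 136 = 7344.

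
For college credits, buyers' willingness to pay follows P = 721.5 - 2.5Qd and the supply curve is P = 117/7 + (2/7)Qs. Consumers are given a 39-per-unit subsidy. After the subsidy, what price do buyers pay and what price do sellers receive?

Pre-subsidy: 721.5 - 2.5Q = 117/7 + (2/7)Q gives Q* = 253 and P* = 89.
With the rebate, buyers effectively pay Pb = Ps − 39, where Ps is the price sellers receive.
On the curves, Pb = 721.5 - 2.5Q and Ps = 117/7 + (2/7)Q; the wedge Ps − Pb = 39 gives 117/7 + (2/7)Q − (721.5 - 2.5Q) = 39, so Q' = 267.
Then Pb = 721.5 − 2.5·267 = 54 and Ps = 117/7 + (2/7)·267 = 93.

Buyers pay 54; sellers receive 93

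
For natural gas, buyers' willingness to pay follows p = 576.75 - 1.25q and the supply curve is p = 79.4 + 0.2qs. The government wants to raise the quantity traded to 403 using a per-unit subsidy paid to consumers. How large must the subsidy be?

At q = 403, from the demand curve buyers pay pb = 576.75 − 1.25·403 = 73; from the supply curve sellers need ps = 79.4 + 0.2·403 = 160.
The subsidy must fill the gap: s = ps − pb = 160 − 73 = 87.

Required subsidy s = 87 per unit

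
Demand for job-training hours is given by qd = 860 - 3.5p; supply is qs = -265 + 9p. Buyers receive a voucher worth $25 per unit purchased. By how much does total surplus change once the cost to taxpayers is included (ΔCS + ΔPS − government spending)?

Net change in total surplus = -$787.5

Pre-subsidy: 860 - 3.5p = -265 + 9p gives p* = 90, q* = 545.
With the rebate, buyers effectively pay pb = ps − 25, where ps is the price sellers receive.
Demand in terms of ps becomes qd = 860 − 3.5(ps − 25) = 947.5 - 3.5ps. Setting this equal to supply: 947.5 - 3.5ps = -265 + 9ps, so ps = 97.
Buyers pay pb = 97 − 25 = 72; q' = -265 + 9·97 = 608.
ΔCS = ½(545 + 608)(90 − 72) = 10377; ΔPS = ½(545 + 608)(97 − 90) = 4035.5.
Government spending = 25 × 608 = 15200.
Net change = 10377 + 4035.5 − 15200 = -787.5. The loss equals the DWL triangle ½·25·63.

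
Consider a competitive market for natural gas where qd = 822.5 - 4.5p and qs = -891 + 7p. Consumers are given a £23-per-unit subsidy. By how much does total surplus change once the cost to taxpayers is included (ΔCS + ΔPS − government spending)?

Net change in total surplus = -£724.5

Pre-subsidy: 822.5 - 4.5p = -891 + 7p gives p* = 149, q* = 152.
With the rebate, buyers effectively pay pb = ps − 23, where ps is the price sellers receive.
Demand in terms of ps becomes qd = 822.5 − 4.5(ps − 23) = 926 - 4.5ps. Setting this equal to supply: 926 - 4.5ps = -891 + 7ps, so ps = 158.
Buyers pay pb = 158 − 23 = 135; q' = -891 + 7·158 = 215.
ΔCS = ½(152 + 215)(149 − 135) = 2569; ΔPS = ½(152 + 215)(158 − 149) = 1651.5.
Government spending = 23 × 215 = 4945.
Net change = 2569 + 1651.5 − 4945 = -724.5. The loss equals the DWL triangle ½·23·63.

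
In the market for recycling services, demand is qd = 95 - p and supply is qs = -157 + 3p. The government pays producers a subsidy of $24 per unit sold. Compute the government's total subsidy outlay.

Pre-subsidy: 95 - p = -157 + 3p gives p* = 63, q* = 32.
With the subsidy, sellers receive ps = pb + 24 for each unit, where pb is the price buyers pay.
Supply in terms of pb becomes qs = -157 + 3(pb + 24) = -85 + 3pb. Setting this equal to demand: 95 - pb = -85 + 3pb, so pb = 45.
Sellers receive ps = 45 + 24 = 69; q' = 95 − 1·45 = 50.
Government outlay = subsidy × quantity = 24 × 50 = 1200.

Government cost = $1200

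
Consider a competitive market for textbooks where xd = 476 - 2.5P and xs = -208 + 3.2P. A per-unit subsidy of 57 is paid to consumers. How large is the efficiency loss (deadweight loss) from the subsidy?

Deadweight loss = 2280

Pre-subsidy: 476 - 2.5P = -208 + 3.2P gives P* = 120, x* = 176.
With the rebate, buyers effectively pay Pb = Ps − 57, where Ps is the price sellers receive.
Demand in terms of Ps becomes xd = 476 − 2.5(Ps − 57) = 618.5 - 2.5Ps. Setting this equal to supply: 618.5 - 2.5Ps = -208 + 3.2Ps, so Ps = 145.
Buyers pay Pb = 145 − 57 = 88; x' = -208 + 3.2·145 = 256.
The subsidy expands output by 256 − 176 = 80 past the efficient level; on those units the gap between marginal cost and willingness to pay runs from 0 up to 57.
DWL = ½ × 57 × 80 = 2280.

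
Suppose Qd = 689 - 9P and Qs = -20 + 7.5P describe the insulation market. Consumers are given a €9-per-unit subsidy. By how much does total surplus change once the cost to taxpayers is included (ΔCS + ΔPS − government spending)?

Pre-subsidy: 689 - 9P = -20 + 7.5P gives P* = 1418/33, Q* = 3325/11.
With the rebate, buyers effectively pay Pb = Ps − 9, where Ps is the price sellers receive.
Demand in terms of Ps becomes Qd = 689 − 9(Ps − 9) = 770 - 9Ps. Setting this equal to supply: 770 - 9Ps = -20 + 7.5Ps, so Ps = 1580/33.
Buyers pay Pb = 1580/33 − 9 = 1283/33; Q' = -20 + 7.5·(1580/33) = 3730/11.
ΔCS = ½(3325/11 + 3730/11)(1418/33 − 1283/33) = 317475/242; ΔPS = ½(3325/11 + 3730/11)(1580/33 − 1418/33) = 190485/121.
Government spending = 9 × 3730/11 = 33570/11.
Net change = 317475/242 + 190485/121 − 33570/11 = -3645/22. The loss equals the DWL triangle ½·9·405/11.

Net change in total surplus = -3645/22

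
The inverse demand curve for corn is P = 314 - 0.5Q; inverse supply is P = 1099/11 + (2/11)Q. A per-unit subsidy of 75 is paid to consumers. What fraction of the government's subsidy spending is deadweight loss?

DWL / government spending = 55/424

Pre-subsidy: 314 - 0.5Q = 1099/11 + (2/11)Q gives Q* = 314 and P* = 157.
With the rebate, buyers effectively pay Pb = Ps − 75, where Ps is the price sellers receive.
On the curves, Pb = 314 - 0.5Q and Ps = 1099/11 + (2/11)Q; the wedge Ps − Pb = 75 gives 1099/11 + (2/11)Q − (314 - 0.5Q) = 75, so Q' = 424.
Then Pb = 314 − 0.5·424 = 102 and Ps = 1099/11 + (2/11)·424 = 177.
ΔCS = ½(314 + 424)(157 − 102) = 20295; ΔPS = ½(314 + 424)(177 − 157) = 7380.
Government spending = 75 × 424 = 31800.
DWL = ½ × 75 × (424 − 314) = 4125; fraction = 4125 / 31800 = 55/424.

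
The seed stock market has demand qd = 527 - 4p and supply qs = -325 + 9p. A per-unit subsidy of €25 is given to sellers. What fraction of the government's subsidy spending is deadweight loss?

DWL / government spending = 450/4343

Pre-subsidy: 527 - 4p = -325 + 9p gives p* = 852/13, q* = 3443/13.
With the subsidy, sellers receive ps = pb + 25 for each unit, where pb is the price buyers pay.
Supply in terms of pb becomes qs = -325 + 9(pb + 25) = -100 + 9pb. Setting this equal to demand: 527 - 4pb = -100 + 9pb, so pb = 627/13.
Sellers receive ps = 627/13 + 25 = 952/13; q' = 527 − 4·(627/13) = 4343/13.
ΔCS = ½(3443/13 + 4343/13)(852/13 − 627/13) = 875925/169; ΔPS = ½(3443/13 + 4343/13)(952/13 − 852/13) = 389300/169.
Government spending = 25 × 4343/13 = 108575/13.
DWL = ½ × 25 × (4343/13 − 3443/13) = 11250/13; fraction = (11250/13) / (108575/13) = 450/4343.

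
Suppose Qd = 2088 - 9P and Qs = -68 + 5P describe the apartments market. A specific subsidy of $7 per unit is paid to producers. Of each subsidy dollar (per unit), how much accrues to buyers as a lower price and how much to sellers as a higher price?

Buyers gain $2.5 per unit; sellers gain $4.5 per unit

Pre-subsidy: 2088 - 9P = -68 + 5P gives P* = 154, Q* = 702.
With the subsidy, sellers receive Ps = Pb + 7 for each unit, where Pb is the price buyers pay.
Supply in terms of Pb becomes Qs = -68 + 5(Pb + 7) = -33 + 5Pb. Setting this equal to demand: 2088 - 9Pb = -33 + 5Pb, so Pb = 151.5.
Sellers receive Ps = 151.5 + 7 = 158.5; Q' = 2088 − 9·151.5 = 724.5.
Buyers' price falls by P* − Pb = 154 − 151.5 = 2.5; sellers' price rises by Ps − P* = 158.5 − 154 = 4.5.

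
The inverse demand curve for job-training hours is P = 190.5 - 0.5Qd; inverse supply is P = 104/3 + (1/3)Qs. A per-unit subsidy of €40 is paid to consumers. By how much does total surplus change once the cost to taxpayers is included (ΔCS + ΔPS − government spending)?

Net change in total surplus = -€960

Pre-subsidy: 190.5 - 0.5Q = 104/3 + (1/3)Q gives Q* = 187 and P* = 97.
With the rebate, buyers effectively pay Pb = Ps − 40, where Ps is the price sellers receive.
On the curves, Pb = 190.5 - 0.5Q and Ps = 104/3 + (1/3)Q; the wedge Ps − Pb = 40 gives 104/3 + (1/3)Q − (190.5 - 0.5Q) = 40, so Q' = 235.
Then Pb = 190.5 − 0.5·235 = 73 and Ps = 104/3 + (1/3)·235 = 113.
ΔCS = ½(187 + 235)(97 − 73) = 5064; ΔPS = ½(187 + 235)(113 − 97) = 3376.
Government spending = 40 × 235 = 9400.
Net change = 5064 + 3376 − 9400 = -960. The loss equals the DWL triangle ½·40·48.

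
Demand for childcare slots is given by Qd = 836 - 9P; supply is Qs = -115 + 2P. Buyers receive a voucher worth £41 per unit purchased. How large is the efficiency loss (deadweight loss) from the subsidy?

Pre-subsidy: 836 - 9P = -115 + 2P gives P* = 951/11, Q* = 637/11.
With the rebate, buyers effectively pay Pb = Ps − 41, where Ps is the price sellers receive.
Demand in terms of Ps becomes Qd = 836 − 9(Ps − 41) = 1205 - 9Ps. Setting this equal to supply: 1205 - 9Ps = -115 + 2Ps, so Ps = 120.
Buyers pay Pb = 120 − 41 = 79; Q' = -115 + 2·120 = 125.
The subsidy expands output by 125 − 637/11 = 738/11 past the efficient level; on those units the gap between marginal cost and willingness to pay runs from 0 up to 41.
DWL = ½ × 41 × 738/11 = 15129/11.

Deadweight loss = 15129/11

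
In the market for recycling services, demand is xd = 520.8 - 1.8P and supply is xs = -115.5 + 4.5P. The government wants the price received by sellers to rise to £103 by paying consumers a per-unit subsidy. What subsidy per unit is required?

At a seller price of 103, quantity supplied is -115.5 + 4.5·103 = 348.
Buyers absorb 348 only when they pay Pb with 520.8 − 1.8·Pb = 348, i.e. Pb = 96.
s = Ps − Pb = 103 − 96 = 7.

Required subsidy s = £7 per unit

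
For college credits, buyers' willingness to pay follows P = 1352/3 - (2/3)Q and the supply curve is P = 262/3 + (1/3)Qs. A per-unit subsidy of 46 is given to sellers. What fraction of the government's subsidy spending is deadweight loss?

Pre-subsidy: 1352/3 - (2/3)Q = 262/3 + (1/3)Q gives Q* = 1090/3 and P* = 1876/9.
With the subsidy, sellers receive Ps = Pb + 46 for each unit, where Pb is the price buyers pay.
On the curves, Pb = 1352/3 - (2/3)Q and Ps = 262/3 + (1/3)Q; the wedge Ps − Pb = 46 gives 262/3 + (1/3)Q − (1352/3 - (2/3)Q) = 46, so Q' = 1228/3.
Then Pb = 1352/3 − (2/3)·(1228/3) = 1600/9 and Ps = 262/3 + (1/3)·(1228/3) = 2014/9.
ΔCS = ½(1090/3 + 1228/3)(1876/9 − 1600/9) = 106628/9; ΔPS = ½(1090/3 + 1228/3)(2014/9 − 1876/9) = 53314/9.
Government spending = 46 × 1228/3 = 56488/3.
DWL = ½ × 46 × (1228/3 − 1090/3) = 1058; fraction = 1058 / (56488/3) = 69/1228.

DWL / government spending = 69/1228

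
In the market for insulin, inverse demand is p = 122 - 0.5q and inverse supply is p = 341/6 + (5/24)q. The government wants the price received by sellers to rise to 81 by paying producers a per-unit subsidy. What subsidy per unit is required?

Required subsidy s = 17 per unit

At a seller price of 81, quantity supplied is -272.8 + 4.8·81 = 116.
Buyers absorb 116 only when they pay pb = 122 − 0.5·116 = 64.
s = ps − pb = 81 − 64 = 17.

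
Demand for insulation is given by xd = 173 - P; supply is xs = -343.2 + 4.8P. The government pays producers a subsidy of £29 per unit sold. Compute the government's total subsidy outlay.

Pre-subsidy: 173 - P = -343.2 + 4.8P gives P* = 89, x* = 84.
With the subsidy, sellers receive Ps = Pb + 29 for each unit, where Pb is the price buyers pay.
Supply in terms of Pb becomes xs = -343.2 + 4.8(Pb + 29) = -204 + 4.8Pb. Setting this equal to demand: 173 - Pb = -204 + 4.8Pb, so Pb = 65.
Sellers receive Ps = 65 + 29 = 94; x' = 173 − 1·65 = 108.
Government outlay = subsidy × quantity = 29 × 108 = 3132.

Government cost = £3132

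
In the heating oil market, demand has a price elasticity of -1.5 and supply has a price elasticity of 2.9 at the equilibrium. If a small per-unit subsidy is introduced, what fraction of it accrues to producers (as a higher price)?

Producer share = 15/44

For a small subsidy around the equilibrium, the benefit split depends on the relative slopes, which at a point are proportional to the elasticities.
Buyer share = εs/(εs + |εd|) = 2.9/(2.9 + 1.5) = 29/44; seller share = |εd|/(εs + |εd|) = 15/44.
So producers capture 15/44 of the subsidy.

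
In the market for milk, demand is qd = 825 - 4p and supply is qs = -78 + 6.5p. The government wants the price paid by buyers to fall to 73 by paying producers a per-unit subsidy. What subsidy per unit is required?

Required subsidy s = 21 per unit

At a buyer price of 73, quantity demanded is 825 − 4·73 = 533.
Sellers supply 533 only when they receive ps with -78 + 6.5·ps = 533, i.e. ps = 94.
s = ps − pb = 94 − 73 = 21.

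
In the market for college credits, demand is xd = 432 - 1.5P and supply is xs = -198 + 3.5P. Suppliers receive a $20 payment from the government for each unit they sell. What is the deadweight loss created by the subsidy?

Deadweight loss = $210

Pre-subsidy: 432 - 1.5P = -198 + 3.5P gives P* = 126, x* = 243.
With the subsidy, sellers receive Ps = Pb + 20 for each unit, where Pb is the price buyers pay.
Supply in terms of Pb becomes xs = -198 + 3.5(Pb + 20) = -128 + 3.5Pb. Setting this equal to demand: 432 - 1.5Pb = -128 + 3.5Pb, so Pb = 112.
Sellers receive Ps = 112 + 20 = 132; x' = 432 − 1.5·112 = 264.
The subsidy expands output by 264 − 243 = 21 past the efficient level; on those units the gap between marginal cost and willingness to pay runs from 0 up to 20.
DWL = ½ × 20 × 21 = 210.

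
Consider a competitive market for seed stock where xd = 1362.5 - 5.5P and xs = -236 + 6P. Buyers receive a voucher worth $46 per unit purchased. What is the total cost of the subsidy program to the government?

Government cost = $33580

Pre-subsidy: 1362.5 - 5.5P = -236 + 6P gives P* = 139, x* = 598.
With the rebate, buyers effectively pay Pb = Ps − 46, where Ps is the price sellers receive.
Demand in terms of Ps becomes xd = 1362.5 − 5.5(Ps − 46) = 1615.5 - 5.5Ps. Setting this equal to supply: 1615.5 - 5.5Ps = -236 + 6Ps, so Ps = 161.
Buyers pay Pb = 161 − 46 = 115; x' = -236 + 6·161 = 730.
Government outlay = subsidy × quantity = 46 × 730 = 33580.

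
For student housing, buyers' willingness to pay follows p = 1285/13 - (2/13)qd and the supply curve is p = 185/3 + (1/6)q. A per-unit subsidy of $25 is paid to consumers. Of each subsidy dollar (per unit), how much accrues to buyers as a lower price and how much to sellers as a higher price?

Buyers gain $12 per unit; sellers gain $13 per unit

Pre-subsidy: 1285/13 - (2/13)q = 185/3 + (1/6)q gives q* = 116 and p* = 81.
With the rebate, buyers effectively pay pb = ps − 25, where ps is the price sellers receive.
On the curves, pb = 1285/13 - (2/13)q and ps = 185/3 + (1/6)q; the wedge ps − pb = 25 gives 185/3 + (1/6)q − (1285/13 - (2/13)q) = 25, so q' = 194.
Then pb = 1285/13 − (2/13)·194 = 69 and ps = 185/3 + (1/6)·194 = 94.
Buyers' price falls by p* − pb = 81 − 69 = 12; sellers' price rises by ps − p* = 94 − 81 = 13.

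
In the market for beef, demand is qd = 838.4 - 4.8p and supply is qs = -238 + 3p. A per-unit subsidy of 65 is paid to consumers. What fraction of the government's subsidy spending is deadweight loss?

DWL / government spending = 15/74

Pre-subsidy: 838.4 - 4.8p = -238 + 3p gives p* = 138, q* = 176.
With the rebate, buyers effectively pay pb = ps − 65, where ps is the price sellers receive.
Demand in terms of ps becomes qd = 838.4 − 4.8(ps − 65) = 1150.4 - 4.8ps. Setting this equal to supply: 1150.4 - 4.8ps = -238 + 3ps, so ps = 178.
Buyers pay pb = 178 − 65 = 113; q' = -238 + 3·178 = 296.
ΔCS = ½(176 + 296)(138 − 113) = 5900; ΔPS = ½(176 + 296)(178 − 138) = 9440.
Government spending = 65 × 296 = 19240.
DWL = ½ × 65 × (296 − 176) = 3900; fraction = 3900 / 19240 = 15/74.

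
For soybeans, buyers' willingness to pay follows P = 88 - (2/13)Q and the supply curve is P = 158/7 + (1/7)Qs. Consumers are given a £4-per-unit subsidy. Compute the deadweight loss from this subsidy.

Deadweight loss = 728/27

Pre-subsidy: 88 - (2/13)Q = 158/7 + (1/7)Q gives Q* = 5954/27 and P* = 1460/27.
With the rebate, buyers effectively pay Pb = Ps − 4, where Ps is the price sellers receive.
On the curves, Pb = 88 - (2/13)Q and Ps = 158/7 + (1/7)Q; the wedge Ps − Pb = 4 gives 158/7 + (1/7)Q − (88 - (2/13)Q) = 4, so Q' = 234.
Then Pb = 88 − (2/13)·234 = 52 and Ps = 158/7 + (1/7)·234 = 56.
The subsidy expands output by 234 − 5954/27 = 364/27 past the efficient level; on those units the gap between marginal cost and willingness to pay runs from 0 up to 4.
DWL = ½ × 4 × 364/27 = 728/27.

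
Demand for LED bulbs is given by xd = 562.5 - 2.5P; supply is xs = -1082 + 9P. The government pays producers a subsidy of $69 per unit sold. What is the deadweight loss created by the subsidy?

Deadweight loss = $4657.5

Pre-subsidy: 562.5 - 2.5P = -1082 + 9P gives P* = 143, x* = 205.
With the subsidy, sellers receive Ps = Pb + 69 for each unit, where Pb is the price buyers pay.
Supply in terms of Pb becomes xs = -1082 + 9(Pb + 69) = -461 + 9Pb. Setting this equal to demand: 562.5 - 2.5Pb = -461 + 9Pb, so Pb = 89.
Sellers receive Ps = 89 + 69 = 158; x' = 562.5 − 2.5·89 = 340.
The subsidy expands output by 340 − 205 = 135 past the efficient level; on those units the gap between marginal cost and willingness to pay runs from 0 up to 69.
DWL = ½ × 69 × 135 = 4657.5.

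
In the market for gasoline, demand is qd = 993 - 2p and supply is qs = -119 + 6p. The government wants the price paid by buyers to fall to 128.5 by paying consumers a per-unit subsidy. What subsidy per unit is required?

At a buyer price of 128.5, quantity demanded is 993 − 2·128.5 = 736.
Sellers supply 736 only when they receive ps with -119 + 6·ps = 736, i.e. ps = 142.5.
s = ps − pb = 142.5 − 128.5 = 14.

Required subsidy s = 14 per unit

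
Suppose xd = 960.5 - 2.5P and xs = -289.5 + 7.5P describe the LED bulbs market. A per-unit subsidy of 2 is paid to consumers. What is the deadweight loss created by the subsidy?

Deadweight loss = 3.75

Pre-subsidy: 960.5 - 2.5P = -289.5 + 7.5P gives P* = 125, x* = 648.
With the rebate, buyers effectively pay Pb = Ps − 2, where Ps is the price sellers receive.
Demand in terms of Ps becomes xd = 960.5 − 2.5(Ps − 2) = 965.5 - 2.5Ps. Setting this equal to supply: 965.5 - 2.5Ps = -289.5 + 7.5Ps, so Ps = 125.5.
Buyers pay Pb = 125.5 − 2 = 123.5; x' = -289.5 + 7.5·125.5 = 651.75.
The subsidy expands output by 651.75 − 648 = 3.75 past the efficient level; on those units the gap between marginal cost and willingness to pay runs from 0 up to 2.
DWL = ½ × 2 × 3.75 = 3.75.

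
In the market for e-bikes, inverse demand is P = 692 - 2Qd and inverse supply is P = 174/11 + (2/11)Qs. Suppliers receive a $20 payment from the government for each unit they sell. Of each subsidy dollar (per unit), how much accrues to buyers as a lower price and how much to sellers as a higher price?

Pre-subsidy: 692 - 2Q = 174/11 + (2/11)Q gives Q* = 3719/12 and P* = 433/6.
With the subsidy, sellers receive Ps = Pb + 20 for each unit, where Pb is the price buyers pay.
On the curves, Pb = 692 - 2Q and Ps = 174/11 + (2/11)Q; the wedge Ps − Pb = 20 gives 174/11 + (2/11)Q − (692 - 2Q) = 20, so Q' = 3829/12.
Then Pb = 692 − 2·(3829/12) = 323/6 and Ps = 174/11 + (2/11)·(3829/12) = 443/6.
Buyers' price falls by P* − Pb = 433/6 − 323/6 = 55/3; sellers' price rises by Ps − P* = 443/6 − 433/6 = 5/3.

Buyers gain 55/3 per unit; sellers gain 5/3 per unit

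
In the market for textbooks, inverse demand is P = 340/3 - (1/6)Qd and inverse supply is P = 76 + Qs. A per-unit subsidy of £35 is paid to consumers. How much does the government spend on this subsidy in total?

Pre-subsidy: 340/3 - (1/6)Q = 76 + Q gives Q* = 32 and P* = 108.
With the rebate, buyers effectively pay Pb = Ps − 35, where Ps is the price sellers receive.
On the curves, Pb = 340/3 - (1/6)Q and Ps = 76 + Q; the wedge Ps − Pb = 35 gives 76 + Q − (340/3 - (1/6)Q) = 35, so Q' = 62.
Then Pb = 340/3 − (1/6)·62 = 103 and Ps = 76 + 1·62 = 138.
Government outlay = subsidy × quantity = 35 × 62 = 2170.

Government cost = £2170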